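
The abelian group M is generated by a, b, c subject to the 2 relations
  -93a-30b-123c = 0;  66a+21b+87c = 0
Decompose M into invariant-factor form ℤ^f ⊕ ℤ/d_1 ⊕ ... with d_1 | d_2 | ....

rank_ℚ(R)=2; free=3−2=1
SNF(R) diag = [3, 9] → torsion [3, 9]

Answer: M ≅ ℤ^1 ⊕ ℤ/3 ⊕ ℤ/9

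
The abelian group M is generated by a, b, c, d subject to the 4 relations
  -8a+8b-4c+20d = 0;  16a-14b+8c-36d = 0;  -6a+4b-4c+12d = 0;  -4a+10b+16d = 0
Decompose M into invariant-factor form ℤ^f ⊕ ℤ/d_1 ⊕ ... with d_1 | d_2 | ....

Answer: M ≅ ℤ/2 ⊕ ℤ/2 ⊕ ℤ/4 ⊕ ℤ/4

Derivation:
rank_ℚ(R)=4; free=4−4=0
SNF(R) diag = [2, 2, 4, 4] → torsion [2, 2, 4, 4]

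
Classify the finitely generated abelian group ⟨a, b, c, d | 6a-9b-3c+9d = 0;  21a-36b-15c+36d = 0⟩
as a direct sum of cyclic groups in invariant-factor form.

Answer: M ≅ ℤ^2 ⊕ ℤ/3 ⊕ ℤ/9

Derivation:
rank_ℚ(R)=2; free=4−2=2
SNF(R) diag = [3, 9] → torsion [3, 9]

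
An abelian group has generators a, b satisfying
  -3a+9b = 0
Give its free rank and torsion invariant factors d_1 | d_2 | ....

Answer: M ≅ ℤ^1 ⊕ ℤ/3

Derivation:
rank_ℚ(R)=1; free=2−1=1
SNF(R) diag = [3] → torsion [3]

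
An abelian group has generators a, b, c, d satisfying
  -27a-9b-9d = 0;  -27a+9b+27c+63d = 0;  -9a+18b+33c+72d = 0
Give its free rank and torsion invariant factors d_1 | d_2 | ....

Answer: M ≅ ℤ^1 ⊕ ℤ/3 ⊕ ℤ/9 ⊕ ℤ/27

Derivation:
rank_ℚ(R)=3; free=4−3=1
SNF(R) diag = [3, 9, 27] → torsion [3, 9, 27]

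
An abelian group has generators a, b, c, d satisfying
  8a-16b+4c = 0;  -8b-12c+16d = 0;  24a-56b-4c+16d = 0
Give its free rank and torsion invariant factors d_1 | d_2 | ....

rank_ℚ(R)=3; free=4−3=1
SNF(R) diag = [4, 8, 8] → torsion [4, 8, 8]

Answer: M ≅ ℤ^1 ⊕ ℤ/4 ⊕ ℤ/8 ⊕ ℤ/8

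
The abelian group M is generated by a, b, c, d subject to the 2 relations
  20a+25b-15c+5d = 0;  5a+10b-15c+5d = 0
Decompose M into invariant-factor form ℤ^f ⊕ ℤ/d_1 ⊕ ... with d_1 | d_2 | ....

Answer: M ≅ ℤ^2 ⊕ ℤ/5 ⊕ ℤ/15

Derivation:
rank_ℚ(R)=2; free=4−2=2
SNF(R) diag = [5, 15] → torsion [5, 15]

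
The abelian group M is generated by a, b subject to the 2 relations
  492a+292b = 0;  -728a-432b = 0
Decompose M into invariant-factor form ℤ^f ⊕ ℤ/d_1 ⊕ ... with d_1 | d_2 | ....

Answer: M ≅ ℤ/4 ⊕ ℤ/8

Derivation:
rank_ℚ(R)=2; free=2−2=0
SNF(R) diag = [4, 8] → torsion [4, 8]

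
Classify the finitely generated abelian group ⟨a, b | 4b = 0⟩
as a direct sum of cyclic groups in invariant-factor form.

Answer: M ≅ ℤ^1 ⊕ ℤ/4

Derivation:
rank_ℚ(R)=1; free=2−1=1
SNF(R) diag = [4] → torsion [4]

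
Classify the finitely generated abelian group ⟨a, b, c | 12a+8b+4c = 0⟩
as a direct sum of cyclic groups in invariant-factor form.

rank_ℚ(R)=1; free=3−1=2
SNF(R) diag = [4] → torsion [4]

Answer: M ≅ ℤ^2 ⊕ ℤ/4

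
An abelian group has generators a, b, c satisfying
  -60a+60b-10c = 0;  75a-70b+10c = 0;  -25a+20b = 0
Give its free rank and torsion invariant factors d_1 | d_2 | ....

Answer: M ≅ ℤ/5 ⊕ ℤ/10 ⊕ ℤ/10

Derivation:
rank_ℚ(R)=3; free=3−3=0
SNF(R) diag = [5, 10, 10] → torsion [5, 10, 10]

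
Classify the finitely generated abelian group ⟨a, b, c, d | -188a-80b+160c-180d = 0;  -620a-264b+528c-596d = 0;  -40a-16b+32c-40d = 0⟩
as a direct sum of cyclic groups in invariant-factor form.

Answer: M ≅ ℤ^1 ⊕ ℤ/4 ⊕ ℤ/8 ⊕ ℤ/16

Derivation:
rank_ℚ(R)=3; free=4−3=1
SNF(R) diag = [4, 8, 16] → torsion [4, 8, 16]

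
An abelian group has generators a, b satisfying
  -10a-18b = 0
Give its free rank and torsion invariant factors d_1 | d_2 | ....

rank_ℚ(R)=1; free=2−1=1
SNF(R) diag = [2] → torsion [2]

Answer: M ≅ ℤ^1 ⊕ ℤ/2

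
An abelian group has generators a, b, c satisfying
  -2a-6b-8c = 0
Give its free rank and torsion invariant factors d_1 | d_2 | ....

Answer: M ≅ ℤ^2 ⊕ ℤ/2

Derivation:
rank_ℚ(R)=1; free=3−1=2
SNF(R) diag = [2] → torsion [2]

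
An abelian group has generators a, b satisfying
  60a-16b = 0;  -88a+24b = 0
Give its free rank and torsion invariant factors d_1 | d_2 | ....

rank_ℚ(R)=2; free=2−2=0
SNF(R) diag = [4, 8] → torsion [4, 8]

Answer: M ≅ ℤ/4 ⊕ ℤ/8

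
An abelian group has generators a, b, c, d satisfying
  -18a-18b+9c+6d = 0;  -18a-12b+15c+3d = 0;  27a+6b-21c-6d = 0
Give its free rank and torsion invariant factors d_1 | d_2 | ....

rank_ℚ(R)=3; free=4−3=1
SNF(R) diag = [3, 3, 9] → torsion [3, 3, 9]

Answer: M ≅ ℤ^1 ⊕ ℤ/3 ⊕ ℤ/3 ⊕ ℤ/9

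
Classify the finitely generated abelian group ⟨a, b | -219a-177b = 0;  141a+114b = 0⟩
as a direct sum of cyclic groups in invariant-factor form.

Answer: M ≅ ℤ/3 ⊕ ℤ/3

Derivation:
rank_ℚ(R)=2; free=2−2=0
SNF(R) diag = [3, 3] → torsion [3, 3]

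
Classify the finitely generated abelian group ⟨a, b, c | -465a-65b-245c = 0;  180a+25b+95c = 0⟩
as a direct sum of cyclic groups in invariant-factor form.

Answer: M ≅ ℤ^1 ⊕ ℤ/5 ⊕ ℤ/5

Derivation:
rank_ℚ(R)=2; free=3−2=1
SNF(R) diag = [5, 5] → torsion [5, 5]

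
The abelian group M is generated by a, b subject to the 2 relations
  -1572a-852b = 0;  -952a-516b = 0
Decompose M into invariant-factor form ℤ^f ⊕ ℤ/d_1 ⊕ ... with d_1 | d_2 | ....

rank_ℚ(R)=2; free=2−2=0
SNF(R) diag = [4, 12] → torsion [4, 12]

Answer: M ≅ ℤ/4 ⊕ ℤ/12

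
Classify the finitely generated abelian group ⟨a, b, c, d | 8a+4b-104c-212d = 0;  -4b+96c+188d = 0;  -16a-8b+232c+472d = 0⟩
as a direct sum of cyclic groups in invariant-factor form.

Answer: M ≅ ℤ^1 ⊕ ℤ/4 ⊕ ℤ/8 ⊕ ℤ/24

Derivation:
rank_ℚ(R)=3; free=4−3=1
SNF(R) diag = [4, 8, 24] → torsion [4, 8, 24]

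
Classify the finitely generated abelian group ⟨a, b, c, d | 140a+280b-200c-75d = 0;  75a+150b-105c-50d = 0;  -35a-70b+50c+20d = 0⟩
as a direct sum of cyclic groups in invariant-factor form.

rank_ℚ(R)=3; free=4−3=1
SNF(R) diag = [5, 5, 15] → torsion [5, 5, 15]

Answer: M ≅ ℤ^1 ⊕ ℤ/5 ⊕ ℤ/5 ⊕ ℤ/15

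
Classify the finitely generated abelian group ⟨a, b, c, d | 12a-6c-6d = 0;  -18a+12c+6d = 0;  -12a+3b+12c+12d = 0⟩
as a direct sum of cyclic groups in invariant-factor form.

Answer: M ≅ ℤ^1 ⊕ ℤ/3 ⊕ ℤ/6 ⊕ ℤ/6

Derivation:
rank_ℚ(R)=3; free=4−3=1
SNF(R) diag = [3, 6, 6] → torsion [3, 6, 6]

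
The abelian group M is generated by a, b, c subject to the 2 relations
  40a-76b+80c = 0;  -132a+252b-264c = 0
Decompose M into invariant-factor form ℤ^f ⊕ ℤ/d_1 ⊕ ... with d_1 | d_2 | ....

Answer: M ≅ ℤ^1 ⊕ ℤ/4 ⊕ ℤ/12

Derivation:
rank_ℚ(R)=2; free=3−2=1
SNF(R) diag = [4, 12] → torsion [4, 12]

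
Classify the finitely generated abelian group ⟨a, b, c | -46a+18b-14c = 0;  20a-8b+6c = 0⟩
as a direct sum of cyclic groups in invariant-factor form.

rank_ℚ(R)=2; free=3−2=1
SNF(R) diag = [2, 2] → torsion [2, 2]

Answer: M ≅ ℤ^1 ⊕ ℤ/2 ⊕ ℤ/2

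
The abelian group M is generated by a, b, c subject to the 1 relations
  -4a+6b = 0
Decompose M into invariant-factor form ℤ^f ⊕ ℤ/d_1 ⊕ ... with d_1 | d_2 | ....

Answer: M ≅ ℤ^2 ⊕ ℤ/2

Derivation:
rank_ℚ(R)=1; free=3−1=2
SNF(R) diag = [2] → torsion [2]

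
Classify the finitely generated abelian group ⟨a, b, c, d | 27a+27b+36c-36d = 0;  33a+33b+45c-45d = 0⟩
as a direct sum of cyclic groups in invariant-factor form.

Answer: M ≅ ℤ^2 ⊕ ℤ/3 ⊕ ℤ/9

Derivation:
rank_ℚ(R)=2; free=4−2=2
SNF(R) diag = [3, 9] → torsion [3, 9]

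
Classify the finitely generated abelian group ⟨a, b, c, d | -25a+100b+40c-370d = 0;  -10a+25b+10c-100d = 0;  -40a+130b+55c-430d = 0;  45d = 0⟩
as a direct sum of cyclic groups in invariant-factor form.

Answer: M ≅ ℤ/5 ⊕ ℤ/15 ⊕ ℤ/15 ⊕ ℤ/45

Derivation:
rank_ℚ(R)=4; free=4−4=0
SNF(R) diag = [5, 15, 15, 45] → torsion [5, 15, 15, 45]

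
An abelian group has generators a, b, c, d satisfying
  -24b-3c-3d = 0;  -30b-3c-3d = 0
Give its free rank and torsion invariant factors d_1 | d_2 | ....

Answer: M ≅ ℤ^2 ⊕ ℤ/3 ⊕ ℤ/6

Derivation:
rank_ℚ(R)=2; free=4−2=2
SNF(R) diag = [3, 6] → torsion [3, 6]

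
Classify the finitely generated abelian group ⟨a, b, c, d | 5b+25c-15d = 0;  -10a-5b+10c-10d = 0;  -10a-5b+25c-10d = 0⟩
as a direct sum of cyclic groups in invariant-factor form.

Answer: M ≅ ℤ^1 ⊕ ℤ/5 ⊕ ℤ/5 ⊕ ℤ/15

Derivation:
rank_ℚ(R)=3; free=4−3=1
SNF(R) diag = [5, 5, 15] → torsion [5, 5, 15]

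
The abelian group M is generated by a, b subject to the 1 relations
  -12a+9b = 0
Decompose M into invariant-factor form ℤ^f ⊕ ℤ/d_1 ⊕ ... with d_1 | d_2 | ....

rank_ℚ(R)=1; free=2−1=1
SNF(R) diag = [3] → torsion [3]

Answer: M ≅ ℤ^1 ⊕ ℤ/3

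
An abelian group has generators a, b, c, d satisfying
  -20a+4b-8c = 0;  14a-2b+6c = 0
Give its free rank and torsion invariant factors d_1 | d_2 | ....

rank_ℚ(R)=2; free=4−2=2
SNF(R) diag = [2, 4] → torsion [2, 4]

Answer: M ≅ ℤ^2 ⊕ ℤ/2 ⊕ ℤ/4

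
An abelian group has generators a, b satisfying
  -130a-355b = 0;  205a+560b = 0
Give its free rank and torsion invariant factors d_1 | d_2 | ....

rank_ℚ(R)=2; free=2−2=0
SNF(R) diag = [5, 5] → torsion [5, 5]

Answer: M ≅ ℤ/5 ⊕ ℤ/5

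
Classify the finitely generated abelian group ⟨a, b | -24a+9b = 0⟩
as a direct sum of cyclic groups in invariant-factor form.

Answer: M ≅ ℤ^1 ⊕ ℤ/3

Derivation:
rank_ℚ(R)=1; free=2−1=1
SNF(R) diag = [3] → torsion [3]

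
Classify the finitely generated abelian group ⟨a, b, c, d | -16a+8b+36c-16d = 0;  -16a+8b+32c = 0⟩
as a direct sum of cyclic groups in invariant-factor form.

rank_ℚ(R)=2; free=4−2=2
SNF(R) diag = [4, 8] → torsion [4, 8]

Answer: M ≅ ℤ^2 ⊕ ℤ/4 ⊕ ℤ/8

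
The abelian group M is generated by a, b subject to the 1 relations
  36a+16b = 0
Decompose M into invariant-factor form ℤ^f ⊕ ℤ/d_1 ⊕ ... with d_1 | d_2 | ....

rank_ℚ(R)=1; free=2−1=1
SNF(R) diag = [4] → torsion [4]

Answer: M ≅ ℤ^1 ⊕ ℤ/4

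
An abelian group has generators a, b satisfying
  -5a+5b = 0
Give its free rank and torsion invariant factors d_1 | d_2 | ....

rank_ℚ(R)=1; free=2−1=1
SNF(R) diag = [5] → torsion [5]

Answer: M ≅ ℤ^1 ⊕ ℤ/5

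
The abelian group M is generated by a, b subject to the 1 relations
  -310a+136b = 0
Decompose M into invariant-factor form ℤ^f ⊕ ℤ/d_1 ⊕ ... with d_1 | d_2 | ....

rank_ℚ(R)=1; free=2−1=1
SNF(R) diag = [2] → torsion [2]

Answer: M ≅ ℤ^1 ⊕ ℤ/2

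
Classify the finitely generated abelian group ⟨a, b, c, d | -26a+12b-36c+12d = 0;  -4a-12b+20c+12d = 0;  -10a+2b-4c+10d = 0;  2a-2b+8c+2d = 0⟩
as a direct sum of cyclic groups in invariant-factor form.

Answer: M ≅ ℤ/2 ⊕ ℤ/2 ⊕ ℤ/4 ⊕ ℤ/12

Derivation:
rank_ℚ(R)=4; free=4−4=0
SNF(R) diag = [2, 2, 4, 12] → torsion [2, 2, 4, 12]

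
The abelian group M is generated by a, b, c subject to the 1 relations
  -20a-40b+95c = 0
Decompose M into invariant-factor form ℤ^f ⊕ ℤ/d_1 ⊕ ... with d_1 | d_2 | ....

rank_ℚ(R)=1; free=3−1=2
SNF(R) diag = [5] → torsion [5]

Answer: M ≅ ℤ^2 ⊕ ℤ/5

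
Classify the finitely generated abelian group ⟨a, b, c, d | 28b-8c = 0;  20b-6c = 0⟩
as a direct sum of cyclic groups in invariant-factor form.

Answer: M ≅ ℤ^2 ⊕ ℤ/2 ⊕ ℤ/4

Derivation:
rank_ℚ(R)=2; free=4−2=2
SNF(R) diag = [2, 4] → torsion [2, 4]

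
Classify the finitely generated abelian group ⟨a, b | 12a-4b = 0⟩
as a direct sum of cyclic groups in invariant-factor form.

Answer: M ≅ ℤ^1 ⊕ ℤ/4

Derivation:
rank_ℚ(R)=1; free=2−1=1
SNF(R) diag = [4] → torsion [4]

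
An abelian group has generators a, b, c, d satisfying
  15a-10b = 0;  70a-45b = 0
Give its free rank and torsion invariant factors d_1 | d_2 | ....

rank_ℚ(R)=2; free=4−2=2
SNF(R) diag = [5, 5] → torsion [5, 5]

Answer: M ≅ ℤ^2 ⊕ ℤ/5 ⊕ ℤ/5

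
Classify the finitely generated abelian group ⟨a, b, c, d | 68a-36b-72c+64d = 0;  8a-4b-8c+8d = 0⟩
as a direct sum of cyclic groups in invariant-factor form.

Answer: M ≅ ℤ^2 ⊕ ℤ/4 ⊕ ℤ/4

Derivation:
rank_ℚ(R)=2; free=4−2=2
SNF(R) diag = [4, 4] → torsion [4, 4]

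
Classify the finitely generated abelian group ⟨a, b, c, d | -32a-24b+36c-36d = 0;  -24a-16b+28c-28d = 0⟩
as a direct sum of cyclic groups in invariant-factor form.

rank_ℚ(R)=2; free=4−2=2
SNF(R) diag = [4, 8] → torsion [4, 8]

Answer: M ≅ ℤ^2 ⊕ ℤ/4 ⊕ ℤ/8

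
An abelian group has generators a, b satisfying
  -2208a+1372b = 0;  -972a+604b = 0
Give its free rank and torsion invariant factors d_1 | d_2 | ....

Answer: M ≅ ℤ/4 ⊕ ℤ/12

Derivation:
rank_ℚ(R)=2; free=2−2=0
SNF(R) diag = [4, 12] → torsion [4, 12]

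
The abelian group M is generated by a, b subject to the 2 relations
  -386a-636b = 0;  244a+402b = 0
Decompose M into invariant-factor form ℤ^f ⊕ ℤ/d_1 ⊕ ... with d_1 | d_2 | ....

Answer: M ≅ ℤ/2 ⊕ ℤ/6

Derivation:
rank_ℚ(R)=2; free=2−2=0
SNF(R) diag = [2, 6] → torsion [2, 6]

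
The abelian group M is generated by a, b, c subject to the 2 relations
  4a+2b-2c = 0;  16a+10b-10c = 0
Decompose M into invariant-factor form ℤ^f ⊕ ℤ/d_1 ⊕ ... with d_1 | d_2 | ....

Answer: M ≅ ℤ^1 ⊕ ℤ/2 ⊕ ℤ/4

Derivation:
rank_ℚ(R)=2; free=3−2=1
SNF(R) diag = [2, 4] → torsion [2, 4]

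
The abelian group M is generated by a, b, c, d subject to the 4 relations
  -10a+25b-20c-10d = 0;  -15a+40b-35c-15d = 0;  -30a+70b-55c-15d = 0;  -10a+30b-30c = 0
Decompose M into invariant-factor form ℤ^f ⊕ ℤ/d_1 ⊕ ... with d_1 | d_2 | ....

Answer: M ≅ ℤ/5 ⊕ ℤ/5 ⊕ ℤ/5 ⊕ ℤ/10

Derivation:
rank_ℚ(R)=4; free=4−4=0
SNF(R) diag = [5, 5, 5, 10] → torsion [5, 5, 5, 10]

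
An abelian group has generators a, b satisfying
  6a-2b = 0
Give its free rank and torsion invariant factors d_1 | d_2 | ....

Answer: M ≅ ℤ^1 ⊕ ℤ/2

Derivation:
rank_ℚ(R)=1; free=2−1=1
SNF(R) diag = [2] → torsion [2]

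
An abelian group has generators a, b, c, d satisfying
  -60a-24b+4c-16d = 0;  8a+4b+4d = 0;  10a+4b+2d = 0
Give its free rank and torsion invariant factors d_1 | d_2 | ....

Answer: M ≅ ℤ^1 ⊕ ℤ/2 ⊕ ℤ/4 ⊕ ℤ/4

Derivation:
rank_ℚ(R)=3; free=4−3=1
SNF(R) diag = [2, 4, 4] → torsion [2, 4, 4]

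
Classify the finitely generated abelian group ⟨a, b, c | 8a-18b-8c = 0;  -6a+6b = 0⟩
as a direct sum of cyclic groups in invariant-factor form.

Answer: M ≅ ℤ^1 ⊕ ℤ/2 ⊕ ℤ/6

Derivation:
rank_ℚ(R)=2; free=3−2=1
SNF(R) diag = [2, 6] → torsion [2, 6]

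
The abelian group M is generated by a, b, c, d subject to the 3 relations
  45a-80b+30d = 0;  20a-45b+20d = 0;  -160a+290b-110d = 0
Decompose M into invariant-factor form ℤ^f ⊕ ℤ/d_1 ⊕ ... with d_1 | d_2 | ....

rank_ℚ(R)=3; free=4−3=1
SNF(R) diag = [5, 5, 10] → torsion [5, 5, 10]

Answer: M ≅ ℤ^1 ⊕ ℤ/5 ⊕ ℤ/5 ⊕ ℤ/10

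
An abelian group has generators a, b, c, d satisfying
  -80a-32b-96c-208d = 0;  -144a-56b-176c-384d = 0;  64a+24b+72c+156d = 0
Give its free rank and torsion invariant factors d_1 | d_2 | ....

rank_ℚ(R)=3; free=4−3=1
SNF(R) diag = [4, 8, 16] → torsion [4, 8, 16]

Answer: M ≅ ℤ^1 ⊕ ℤ/4 ⊕ ℤ/8 ⊕ ℤ/16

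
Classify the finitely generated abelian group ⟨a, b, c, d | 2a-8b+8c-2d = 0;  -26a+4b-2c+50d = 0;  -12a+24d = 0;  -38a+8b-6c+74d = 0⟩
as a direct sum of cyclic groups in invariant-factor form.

rank_ℚ(R)=4; free=4−4=0
SNF(R) diag = [2, 2, 4, 12] → torsion [2, 2, 4, 12]

Answer: M ≅ ℤ/2 ⊕ ℤ/2 ⊕ ℤ/4 ⊕ ℤ/12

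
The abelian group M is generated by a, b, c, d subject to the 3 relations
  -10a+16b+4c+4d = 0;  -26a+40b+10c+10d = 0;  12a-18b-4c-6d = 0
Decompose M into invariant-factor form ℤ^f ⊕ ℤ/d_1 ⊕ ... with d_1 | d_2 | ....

rank_ℚ(R)=3; free=4−3=1
SNF(R) diag = [2, 2, 2] → torsion [2, 2, 2]

Answer: M ≅ ℤ^1 ⊕ ℤ/2 ⊕ ℤ/2 ⊕ ℤ/2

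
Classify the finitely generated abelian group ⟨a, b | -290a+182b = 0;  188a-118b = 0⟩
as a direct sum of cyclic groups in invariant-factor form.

Answer: M ≅ ℤ/2 ⊕ ℤ/2

Derivation:
rank_ℚ(R)=2; free=2−2=0
SNF(R) diag = [2, 2] → torsion [2, 2]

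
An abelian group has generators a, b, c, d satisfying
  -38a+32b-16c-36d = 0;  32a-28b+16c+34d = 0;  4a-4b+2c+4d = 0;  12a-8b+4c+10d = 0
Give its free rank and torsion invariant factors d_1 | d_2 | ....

rank_ℚ(R)=4; free=4−4=0
SNF(R) diag = [2, 2, 2, 4] → torsion [2, 2, 2, 4]

Answer: M ≅ ℤ/2 ⊕ ℤ/2 ⊕ ℤ/2 ⊕ ℤ/4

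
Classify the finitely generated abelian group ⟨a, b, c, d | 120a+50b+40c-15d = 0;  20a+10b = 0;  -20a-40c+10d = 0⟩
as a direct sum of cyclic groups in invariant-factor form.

rank_ℚ(R)=3; free=4−3=1
SNF(R) diag = [5, 10, 20] → torsion [5, 10, 20]

Answer: M ≅ ℤ^1 ⊕ ℤ/5 ⊕ ℤ/10 ⊕ ℤ/20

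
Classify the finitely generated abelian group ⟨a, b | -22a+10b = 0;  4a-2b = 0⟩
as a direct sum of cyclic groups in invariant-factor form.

rank_ℚ(R)=2; free=2−2=0
SNF(R) diag = [2, 2] → torsion [2, 2]

Answer: M ≅ ℤ/2 ⊕ ℤ/2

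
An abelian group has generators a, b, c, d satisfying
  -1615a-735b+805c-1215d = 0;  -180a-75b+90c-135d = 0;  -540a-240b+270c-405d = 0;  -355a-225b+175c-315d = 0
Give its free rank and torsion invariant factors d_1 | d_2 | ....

rank_ℚ(R)=4; free=4−4=0
SNF(R) diag = [5, 15, 45, 90] → torsion [5, 15, 45, 90]

Answer: M ≅ ℤ/5 ⊕ ℤ/15 ⊕ ℤ/45 ⊕ ℤ/90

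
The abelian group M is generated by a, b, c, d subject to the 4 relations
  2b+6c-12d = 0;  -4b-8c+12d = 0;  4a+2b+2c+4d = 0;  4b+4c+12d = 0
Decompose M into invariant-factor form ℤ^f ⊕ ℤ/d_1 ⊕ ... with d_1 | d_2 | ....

rank_ℚ(R)=4; free=4−4=0
SNF(R) diag = [2, 4, 4, 12] → torsion [2, 4, 4, 12]

Answer: M ≅ ℤ/2 ⊕ ℤ/4 ⊕ ℤ/4 ⊕ ℤ/12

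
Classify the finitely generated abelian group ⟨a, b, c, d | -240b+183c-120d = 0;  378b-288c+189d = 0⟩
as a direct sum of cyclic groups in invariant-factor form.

Answer: M ≅ ℤ^2 ⊕ ℤ/3 ⊕ ℤ/9

Derivation:
rank_ℚ(R)=2; free=4−2=2
SNF(R) diag = [3, 9] → torsion [3, 9]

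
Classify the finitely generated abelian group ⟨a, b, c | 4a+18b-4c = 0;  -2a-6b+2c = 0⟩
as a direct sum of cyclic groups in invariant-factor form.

Answer: M ≅ ℤ^1 ⊕ ℤ/2 ⊕ ℤ/6

Derivation:
rank_ℚ(R)=2; free=3−2=1
SNF(R) diag = [2, 6] → torsion [2, 6]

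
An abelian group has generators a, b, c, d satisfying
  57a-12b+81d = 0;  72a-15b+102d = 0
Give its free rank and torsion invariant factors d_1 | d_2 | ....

Answer: M ≅ ℤ^2 ⊕ ℤ/3 ⊕ ℤ/3

Derivation:
rank_ℚ(R)=2; free=4−2=2
SNF(R) diag = [3, 3] → torsion [3, 3]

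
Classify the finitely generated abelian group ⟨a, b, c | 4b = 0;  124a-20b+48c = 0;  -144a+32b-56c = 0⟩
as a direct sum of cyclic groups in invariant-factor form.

Answer: M ≅ ℤ/4 ⊕ ℤ/4 ⊕ ℤ/8

Derivation:
rank_ℚ(R)=3; free=3−3=0
SNF(R) diag = [4, 4, 8] → torsion [4, 4, 8]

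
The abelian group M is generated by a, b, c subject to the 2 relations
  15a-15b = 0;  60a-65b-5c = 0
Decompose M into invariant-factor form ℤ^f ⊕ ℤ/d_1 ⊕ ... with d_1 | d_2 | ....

rank_ℚ(R)=2; free=3−2=1
SNF(R) diag = [5, 15] → torsion [5, 15]

Answer: M ≅ ℤ^1 ⊕ ℤ/5 ⊕ ℤ/15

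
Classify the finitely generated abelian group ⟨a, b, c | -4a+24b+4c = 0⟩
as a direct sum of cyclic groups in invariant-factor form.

Answer: M ≅ ℤ^2 ⊕ ℤ/4

Derivation:
rank_ℚ(R)=1; free=3−1=2
SNF(R) diag = [4] → torsion [4]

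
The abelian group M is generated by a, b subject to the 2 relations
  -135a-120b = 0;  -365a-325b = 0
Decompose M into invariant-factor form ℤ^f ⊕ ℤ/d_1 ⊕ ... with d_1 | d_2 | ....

Answer: M ≅ ℤ/5 ⊕ ℤ/15

Derivation:
rank_ℚ(R)=2; free=2−2=0
SNF(R) diag = [5, 15] → torsion [5, 15]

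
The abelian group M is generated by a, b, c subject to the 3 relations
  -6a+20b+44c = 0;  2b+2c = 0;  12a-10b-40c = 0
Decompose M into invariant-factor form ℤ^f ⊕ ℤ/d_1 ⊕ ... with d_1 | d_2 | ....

Answer: M ≅ ℤ/2 ⊕ ℤ/6 ⊕ ℤ/18

Derivation:
rank_ℚ(R)=3; free=3−3=0
SNF(R) diag = [2, 6, 18] → torsion [2, 6, 18]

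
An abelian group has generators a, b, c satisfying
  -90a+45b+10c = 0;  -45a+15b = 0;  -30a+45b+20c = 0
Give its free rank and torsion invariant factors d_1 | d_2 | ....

rank_ℚ(R)=3; free=3−3=0
SNF(R) diag = [5, 15, 30] → torsion [5, 15, 30]

Answer: M ≅ ℤ/5 ⊕ ℤ/15 ⊕ ℤ/30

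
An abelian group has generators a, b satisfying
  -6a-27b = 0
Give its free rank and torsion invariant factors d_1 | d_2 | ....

rank_ℚ(R)=1; free=2−1=1
SNF(R) diag = [3] → torsion [3]

Answer: M ≅ ℤ^1 ⊕ ℤ/3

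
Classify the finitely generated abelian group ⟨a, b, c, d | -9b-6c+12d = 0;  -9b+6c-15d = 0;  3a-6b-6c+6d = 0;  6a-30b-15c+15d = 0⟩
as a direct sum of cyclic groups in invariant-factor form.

Answer: M ≅ ℤ/3 ⊕ ℤ/3 ⊕ ℤ/3 ⊕ ℤ/9

Derivation:
rank_ℚ(R)=4; free=4−4=0
SNF(R) diag = [3, 3, 3, 9] → torsion [3, 3, 3, 9]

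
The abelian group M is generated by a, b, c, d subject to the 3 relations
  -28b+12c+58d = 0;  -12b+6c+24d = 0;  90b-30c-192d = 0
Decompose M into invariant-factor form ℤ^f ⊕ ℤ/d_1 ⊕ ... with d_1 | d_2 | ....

Answer: M ≅ ℤ^1 ⊕ ℤ/2 ⊕ ℤ/6 ⊕ ℤ/6

Derivation:
rank_ℚ(R)=3; free=4−3=1
SNF(R) diag = [2, 6, 6] → torsion [2, 6, 6]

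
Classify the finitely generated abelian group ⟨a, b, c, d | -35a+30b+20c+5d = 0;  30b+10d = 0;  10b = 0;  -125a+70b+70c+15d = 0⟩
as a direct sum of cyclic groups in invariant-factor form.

Answer: M ≅ ℤ/5 ⊕ ℤ/10 ⊕ ℤ/10 ⊕ ℤ/10

Derivation:
rank_ℚ(R)=4; free=4−4=0
SNF(R) diag = [5, 10, 10, 10] → torsion [5, 10, 10, 10]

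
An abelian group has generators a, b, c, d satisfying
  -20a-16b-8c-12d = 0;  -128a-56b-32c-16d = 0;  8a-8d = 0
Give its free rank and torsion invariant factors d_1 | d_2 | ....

Answer: M ≅ ℤ^1 ⊕ ℤ/4 ⊕ ℤ/8 ⊕ ℤ/16

Derivation:
rank_ℚ(R)=3; free=4−3=1
SNF(R) diag = [4, 8, 16] → torsion [4, 8, 16]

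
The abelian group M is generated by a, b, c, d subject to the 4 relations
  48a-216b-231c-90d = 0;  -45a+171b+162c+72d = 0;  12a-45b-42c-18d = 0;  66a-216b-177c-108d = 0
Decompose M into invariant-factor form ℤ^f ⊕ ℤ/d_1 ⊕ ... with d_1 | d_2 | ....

Answer: M ≅ ℤ/3 ⊕ ℤ/9 ⊕ ℤ/9 ⊕ ℤ/18

Derivation:
rank_ℚ(R)=4; free=4−4=0
SNF(R) diag = [3, 9, 9, 18] → torsion [3, 9, 9, 18]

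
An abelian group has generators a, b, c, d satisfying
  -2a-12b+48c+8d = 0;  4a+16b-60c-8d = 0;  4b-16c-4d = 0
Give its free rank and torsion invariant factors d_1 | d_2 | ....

Answer: M ≅ ℤ^1 ⊕ ℤ/2 ⊕ ℤ/4 ⊕ ℤ/4

Derivation:
rank_ℚ(R)=3; free=4−3=1
SNF(R) diag = [2, 4, 4] → torsion [2, 4, 4]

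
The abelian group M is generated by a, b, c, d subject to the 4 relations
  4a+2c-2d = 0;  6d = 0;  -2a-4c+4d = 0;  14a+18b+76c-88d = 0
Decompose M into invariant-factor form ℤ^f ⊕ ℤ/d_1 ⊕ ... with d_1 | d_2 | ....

Answer: M ≅ ℤ/2 ⊕ ℤ/6 ⊕ ℤ/6 ⊕ ℤ/18

Derivation:
rank_ℚ(R)=4; free=4−4=0
SNF(R) diag = [2, 6, 6, 18] → torsion [2, 6, 6, 18]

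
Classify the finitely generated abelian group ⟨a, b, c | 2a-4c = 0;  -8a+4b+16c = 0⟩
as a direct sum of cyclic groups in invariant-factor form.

rank_ℚ(R)=2; free=3−2=1
SNF(R) diag = [2, 4] → torsion [2, 4]

Answer: M ≅ ℤ^1 ⊕ ℤ/2 ⊕ ℤ/4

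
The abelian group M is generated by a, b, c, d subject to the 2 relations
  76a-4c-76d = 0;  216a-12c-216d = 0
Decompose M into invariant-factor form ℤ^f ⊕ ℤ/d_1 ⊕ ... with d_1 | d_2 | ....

rank_ℚ(R)=2; free=4−2=2
SNF(R) diag = [4, 12] → torsion [4, 12]

Answer: M ≅ ℤ^2 ⊕ ℤ/4 ⊕ ℤ/12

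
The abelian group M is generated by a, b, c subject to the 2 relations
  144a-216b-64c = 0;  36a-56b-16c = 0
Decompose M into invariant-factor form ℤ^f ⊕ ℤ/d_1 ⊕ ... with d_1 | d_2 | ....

rank_ℚ(R)=2; free=3−2=1
SNF(R) diag = [4, 8] → torsion [4, 8]

Answer: M ≅ ℤ^1 ⊕ ℤ/4 ⊕ ℤ/8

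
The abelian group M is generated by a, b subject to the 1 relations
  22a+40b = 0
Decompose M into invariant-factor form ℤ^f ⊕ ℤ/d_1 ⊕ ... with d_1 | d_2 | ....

Answer: M ≅ ℤ^1 ⊕ ℤ/2

Derivation:
rank_ℚ(R)=1; free=2−1=1
SNF(R) diag = [2] → torsion [2]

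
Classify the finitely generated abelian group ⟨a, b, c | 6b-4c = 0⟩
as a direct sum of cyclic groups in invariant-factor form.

rank_ℚ(R)=1; free=3−1=2
SNF(R) diag = [2] → torsion [2]

Answer: M ≅ ℤ^2 ⊕ ℤ/2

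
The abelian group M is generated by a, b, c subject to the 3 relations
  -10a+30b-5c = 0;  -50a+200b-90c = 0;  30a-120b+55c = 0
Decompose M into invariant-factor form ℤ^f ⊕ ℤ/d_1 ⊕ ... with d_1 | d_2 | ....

rank_ℚ(R)=3; free=3−3=0
SNF(R) diag = [5, 10, 10] → torsion [5, 10, 10]

Answer: M ≅ ℤ/5 ⊕ ℤ/10 ⊕ ℤ/10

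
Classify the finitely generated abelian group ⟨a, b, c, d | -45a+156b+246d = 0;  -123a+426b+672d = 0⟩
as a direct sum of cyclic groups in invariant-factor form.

rank_ℚ(R)=2; free=4−2=2
SNF(R) diag = [3, 6] → torsion [3, 6]

Answer: M ≅ ℤ^2 ⊕ ℤ/3 ⊕ ℤ/6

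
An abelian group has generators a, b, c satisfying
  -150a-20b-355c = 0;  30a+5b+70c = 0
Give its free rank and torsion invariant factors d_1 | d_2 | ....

rank_ℚ(R)=2; free=3−2=1
SNF(R) diag = [5, 15] → torsion [5, 15]

Answer: M ≅ ℤ^1 ⊕ ℤ/5 ⊕ ℤ/15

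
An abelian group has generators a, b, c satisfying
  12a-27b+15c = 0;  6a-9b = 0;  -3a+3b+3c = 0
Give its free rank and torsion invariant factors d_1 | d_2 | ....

Answer: M ≅ ℤ/3 ⊕ ℤ/3 ⊕ ℤ/3

Derivation:
rank_ℚ(R)=3; free=3−3=0
SNF(R) diag = [3, 3, 3] → torsion [3, 3, 3]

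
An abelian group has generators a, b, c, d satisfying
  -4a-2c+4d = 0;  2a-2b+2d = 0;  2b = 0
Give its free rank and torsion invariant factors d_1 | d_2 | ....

Answer: M ≅ ℤ^1 ⊕ ℤ/2 ⊕ ℤ/2 ⊕ ℤ/2

Derivation:
rank_ℚ(R)=3; free=4−3=1
SNF(R) diag = [2, 2, 2] → torsion [2, 2, 2]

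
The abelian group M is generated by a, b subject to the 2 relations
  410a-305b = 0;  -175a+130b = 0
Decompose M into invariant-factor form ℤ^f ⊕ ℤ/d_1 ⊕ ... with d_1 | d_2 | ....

rank_ℚ(R)=2; free=2−2=0
SNF(R) diag = [5, 15] → torsion [5, 15]

Answer: M ≅ ℤ/5 ⊕ ℤ/15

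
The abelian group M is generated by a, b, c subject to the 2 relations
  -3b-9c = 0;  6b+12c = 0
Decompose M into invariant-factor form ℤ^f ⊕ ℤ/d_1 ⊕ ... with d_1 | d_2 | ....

Answer: M ≅ ℤ^1 ⊕ ℤ/3 ⊕ ℤ/6

Derivation:
rank_ℚ(R)=2; free=3−2=1
SNF(R) diag = [3, 6] → torsion [3, 6]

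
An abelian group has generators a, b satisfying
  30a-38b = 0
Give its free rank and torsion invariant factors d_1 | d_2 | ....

rank_ℚ(R)=1; free=2−1=1
SNF(R) diag = [2] → torsion [2]

Answer: M ≅ ℤ^1 ⊕ ℤ/2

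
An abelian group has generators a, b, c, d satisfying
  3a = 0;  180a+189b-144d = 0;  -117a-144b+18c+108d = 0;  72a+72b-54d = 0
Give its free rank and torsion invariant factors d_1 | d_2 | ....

rank_ℚ(R)=4; free=4−4=0
SNF(R) diag = [3, 9, 18, 18] → torsion [3, 9, 18, 18]

Answer: M ≅ ℤ/3 ⊕ ℤ/9 ⊕ ℤ/18 ⊕ ℤ/18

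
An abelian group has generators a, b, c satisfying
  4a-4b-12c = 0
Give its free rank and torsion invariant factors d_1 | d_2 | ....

Answer: M ≅ ℤ^2 ⊕ ℤ/4

Derivation:
rank_ℚ(R)=1; free=3−1=2
SNF(R) diag = [4] → torsion [4]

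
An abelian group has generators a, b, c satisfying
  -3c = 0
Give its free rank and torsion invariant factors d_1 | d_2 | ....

Answer: M ≅ ℤ^2 ⊕ ℤ/3

Derivation:
rank_ℚ(R)=1; free=3−1=2
SNF(R) diag = [3] → torsion [3]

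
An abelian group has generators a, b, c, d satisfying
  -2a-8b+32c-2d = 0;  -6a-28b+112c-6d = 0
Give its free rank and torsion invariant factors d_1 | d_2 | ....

rank_ℚ(R)=2; free=4−2=2
SNF(R) diag = [2, 4] → torsion [2, 4]

Answer: M ≅ ℤ^2 ⊕ ℤ/2 ⊕ ℤ/4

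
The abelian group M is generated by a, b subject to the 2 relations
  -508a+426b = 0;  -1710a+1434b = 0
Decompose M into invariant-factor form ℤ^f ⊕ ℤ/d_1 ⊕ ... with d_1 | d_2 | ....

Answer: M ≅ ℤ/2 ⊕ ℤ/6

Derivation:
rank_ℚ(R)=2; free=2−2=0
SNF(R) diag = [2, 6] → torsion [2, 6]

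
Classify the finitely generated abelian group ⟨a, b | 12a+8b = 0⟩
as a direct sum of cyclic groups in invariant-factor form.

Answer: M ≅ ℤ^1 ⊕ ℤ/4

Derivation:
rank_ℚ(R)=1; free=2−1=1
SNF(R) diag = [4] → torsion [4]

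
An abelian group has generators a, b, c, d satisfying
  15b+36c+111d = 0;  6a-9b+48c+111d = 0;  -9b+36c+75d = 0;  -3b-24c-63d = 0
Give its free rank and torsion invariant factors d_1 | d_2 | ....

Answer: M ≅ ℤ/3 ⊕ ℤ/6 ⊕ ℤ/12 ⊕ ℤ/12

Derivation:
rank_ℚ(R)=4; free=4−4=0
SNF(R) diag = [3, 6, 12, 12] → torsion [3, 6, 12, 12]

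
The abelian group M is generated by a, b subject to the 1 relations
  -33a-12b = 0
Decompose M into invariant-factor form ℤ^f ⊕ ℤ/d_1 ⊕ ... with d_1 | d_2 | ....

Answer: M ≅ ℤ^1 ⊕ ℤ/3

Derivation:
rank_ℚ(R)=1; free=2−1=1
SNF(R) diag = [3] → torsion [3]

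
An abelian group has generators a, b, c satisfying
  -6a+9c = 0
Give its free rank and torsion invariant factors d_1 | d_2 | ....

rank_ℚ(R)=1; free=3−1=2
SNF(R) diag = [3] → torsion [3]

Answer: M ≅ ℤ^2 ⊕ ℤ/3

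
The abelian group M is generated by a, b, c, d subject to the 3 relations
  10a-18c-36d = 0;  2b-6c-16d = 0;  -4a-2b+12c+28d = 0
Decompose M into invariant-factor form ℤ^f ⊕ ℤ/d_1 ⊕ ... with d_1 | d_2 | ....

Answer: M ≅ ℤ^1 ⊕ ℤ/2 ⊕ ℤ/2 ⊕ ℤ/6

Derivation:
rank_ℚ(R)=3; free=4−3=1
SNF(R) diag = [2, 2, 6] → torsion [2, 2, 6]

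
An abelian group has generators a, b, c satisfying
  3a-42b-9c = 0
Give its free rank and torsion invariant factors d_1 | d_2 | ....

Answer: M ≅ ℤ^2 ⊕ ℤ/3

Derivation:
rank_ℚ(R)=1; free=3−1=2
SNF(R) diag = [3] → torsion [3]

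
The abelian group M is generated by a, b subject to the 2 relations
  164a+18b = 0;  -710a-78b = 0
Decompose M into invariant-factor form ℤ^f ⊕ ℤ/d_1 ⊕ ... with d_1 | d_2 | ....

Answer: M ≅ ℤ/2 ⊕ ℤ/6

Derivation:
rank_ℚ(R)=2; free=2−2=0
SNF(R) diag = [2, 6] → torsion [2, 6]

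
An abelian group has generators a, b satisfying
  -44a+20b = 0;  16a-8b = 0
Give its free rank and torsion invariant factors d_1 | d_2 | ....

rank_ℚ(R)=2; free=2−2=0
SNF(R) diag = [4, 8] → torsion [4, 8]

Answer: M ≅ ℤ/4 ⊕ ℤ/8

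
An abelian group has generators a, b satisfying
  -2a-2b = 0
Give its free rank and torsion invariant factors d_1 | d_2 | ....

Answer: M ≅ ℤ^1 ⊕ ℤ/2

Derivation:
rank_ℚ(R)=1; free=2−1=1
SNF(R) diag = [2] → torsion [2]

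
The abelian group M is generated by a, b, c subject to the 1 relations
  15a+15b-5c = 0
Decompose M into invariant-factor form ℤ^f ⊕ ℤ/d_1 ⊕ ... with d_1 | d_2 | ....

Answer: M ≅ ℤ^2 ⊕ ℤ/5

Derivation:
rank_ℚ(R)=1; free=3−1=2
SNF(R) diag = [5] → torsion [5]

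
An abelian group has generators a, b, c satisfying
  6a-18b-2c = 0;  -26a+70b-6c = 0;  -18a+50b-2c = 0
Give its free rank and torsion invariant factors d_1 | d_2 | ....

rank_ℚ(R)=3; free=3−3=0
SNF(R) diag = [2, 4, 4] → torsion [2, 4, 4]

Answer: M ≅ ℤ/2 ⊕ ℤ/4 ⊕ ℤ/4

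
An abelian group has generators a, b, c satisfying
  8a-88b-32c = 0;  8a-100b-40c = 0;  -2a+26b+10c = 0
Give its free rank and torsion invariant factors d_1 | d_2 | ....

Answer: M ≅ ℤ/2 ⊕ ℤ/4 ⊕ ℤ/8

Derivation:
rank_ℚ(R)=3; free=3−3=0
SNF(R) diag = [2, 4, 8] → torsion [2, 4, 8]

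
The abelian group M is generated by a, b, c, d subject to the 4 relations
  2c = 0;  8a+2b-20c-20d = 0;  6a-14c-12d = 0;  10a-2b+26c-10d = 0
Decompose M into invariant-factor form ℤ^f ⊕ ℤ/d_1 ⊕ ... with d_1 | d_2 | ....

rank_ℚ(R)=4; free=4−4=0
SNF(R) diag = [2, 2, 6, 6] → torsion [2, 2, 6, 6]

Answer: M ≅ ℤ/2 ⊕ ℤ/2 ⊕ ℤ/6 ⊕ ℤ/6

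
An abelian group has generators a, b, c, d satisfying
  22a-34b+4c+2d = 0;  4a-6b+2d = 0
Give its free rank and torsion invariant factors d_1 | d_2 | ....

rank_ℚ(R)=2; free=4−2=2
SNF(R) diag = [2, 2] → torsion [2, 2]

Answer: M ≅ ℤ^2 ⊕ ℤ/2 ⊕ ℤ/2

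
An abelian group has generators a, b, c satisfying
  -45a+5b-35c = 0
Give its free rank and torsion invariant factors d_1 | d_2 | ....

rank_ℚ(R)=1; free=3−1=2
SNF(R) diag = [5] → torsion [5]

Answer: M ≅ ℤ^2 ⊕ ℤ/5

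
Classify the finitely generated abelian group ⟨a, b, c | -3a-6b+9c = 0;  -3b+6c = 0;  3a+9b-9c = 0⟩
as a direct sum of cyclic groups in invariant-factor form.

Answer: M ≅ ℤ/3 ⊕ ℤ/3 ⊕ ℤ/6

Derivation:
rank_ℚ(R)=3; free=3−3=0
SNF(R) diag = [3, 3, 6] → torsion [3, 3, 6]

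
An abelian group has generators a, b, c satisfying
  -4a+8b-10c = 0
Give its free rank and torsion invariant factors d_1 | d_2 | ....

rank_ℚ(R)=1; free=3−1=2
SNF(R) diag = [2] → torsion [2]

Answer: M ≅ ℤ^2 ⊕ ℤ/2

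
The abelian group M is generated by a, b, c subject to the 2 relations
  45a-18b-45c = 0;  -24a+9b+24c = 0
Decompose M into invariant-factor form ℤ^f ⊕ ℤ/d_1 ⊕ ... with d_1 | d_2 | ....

Answer: M ≅ ℤ^1 ⊕ ℤ/3 ⊕ ℤ/9

Derivation:
rank_ℚ(R)=2; free=3−2=1
SNF(R) diag = [3, 9] → torsion [3, 9]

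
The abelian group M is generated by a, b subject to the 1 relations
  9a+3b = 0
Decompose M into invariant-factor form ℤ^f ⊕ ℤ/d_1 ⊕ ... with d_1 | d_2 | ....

rank_ℚ(R)=1; free=2−1=1
SNF(R) diag = [3] → torsion [3]

Answer: M ≅ ℤ^1 ⊕ ℤ/3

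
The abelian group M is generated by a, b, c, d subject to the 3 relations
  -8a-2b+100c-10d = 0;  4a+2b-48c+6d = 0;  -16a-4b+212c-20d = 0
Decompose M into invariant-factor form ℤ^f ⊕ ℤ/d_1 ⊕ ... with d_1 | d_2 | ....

rank_ℚ(R)=3; free=4−3=1
SNF(R) diag = [2, 4, 12] → torsion [2, 4, 12]

Answer: M ≅ ℤ^1 ⊕ ℤ/2 ⊕ ℤ/4 ⊕ ℤ/12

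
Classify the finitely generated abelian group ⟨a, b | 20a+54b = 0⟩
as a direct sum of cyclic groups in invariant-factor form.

Answer: M ≅ ℤ^1 ⊕ ℤ/2

Derivation:
rank_ℚ(R)=1; free=2−1=1
SNF(R) diag = [2] → torsion [2]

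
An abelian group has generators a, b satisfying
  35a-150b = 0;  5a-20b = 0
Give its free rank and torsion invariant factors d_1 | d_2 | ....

rank_ℚ(R)=2; free=2−2=0
SNF(R) diag = [5, 10] → torsion [5, 10]

Answer: M ≅ ℤ/5 ⊕ ℤ/10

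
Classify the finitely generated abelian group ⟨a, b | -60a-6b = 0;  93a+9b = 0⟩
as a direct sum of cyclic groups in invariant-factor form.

Answer: M ≅ ℤ/3 ⊕ ℤ/6

Derivation:
rank_ℚ(R)=2; free=2−2=0
SNF(R) diag = [3, 6] → torsion [3, 6]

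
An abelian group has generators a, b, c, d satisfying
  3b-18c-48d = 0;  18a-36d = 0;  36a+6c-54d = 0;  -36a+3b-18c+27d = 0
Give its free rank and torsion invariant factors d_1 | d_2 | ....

Answer: M ≅ ℤ/3 ⊕ ℤ/3 ⊕ ℤ/6 ⊕ ℤ/18

Derivation:
rank_ℚ(R)=4; free=4−4=0
SNF(R) diag = [3, 3, 6, 18] → torsion [3, 3, 6, 18]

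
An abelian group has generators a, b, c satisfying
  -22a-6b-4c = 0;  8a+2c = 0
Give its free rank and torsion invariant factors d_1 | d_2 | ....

rank_ℚ(R)=2; free=3−2=1
SNF(R) diag = [2, 6] → torsion [2, 6]

Answer: M ≅ ℤ^1 ⊕ ℤ/2 ⊕ ℤ/6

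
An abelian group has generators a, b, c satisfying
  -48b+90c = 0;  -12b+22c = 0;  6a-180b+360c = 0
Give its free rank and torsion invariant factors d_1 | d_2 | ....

Answer: M ≅ ℤ/2 ⊕ ℤ/6 ⊕ ℤ/12

Derivation:
rank_ℚ(R)=3; free=3−3=0
SNF(R) diag = [2, 6, 12] → torsion [2, 6, 12]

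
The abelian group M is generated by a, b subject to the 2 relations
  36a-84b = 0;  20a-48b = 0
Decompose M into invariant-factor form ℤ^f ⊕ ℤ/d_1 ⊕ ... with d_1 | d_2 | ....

Answer: M ≅ ℤ/4 ⊕ ℤ/12

Derivation:
rank_ℚ(R)=2; free=2−2=0
SNF(R) diag = [4, 12] → torsion [4, 12]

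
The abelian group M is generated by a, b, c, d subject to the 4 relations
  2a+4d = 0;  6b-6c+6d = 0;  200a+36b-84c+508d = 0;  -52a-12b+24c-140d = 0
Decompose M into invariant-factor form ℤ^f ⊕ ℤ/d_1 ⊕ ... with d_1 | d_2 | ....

Answer: M ≅ ℤ/2 ⊕ ℤ/6 ⊕ ℤ/12 ⊕ ℤ/24

Derivation:
rank_ℚ(R)=4; free=4−4=0
SNF(R) diag = [2, 6, 12, 24] → torsion [2, 6, 12, 24]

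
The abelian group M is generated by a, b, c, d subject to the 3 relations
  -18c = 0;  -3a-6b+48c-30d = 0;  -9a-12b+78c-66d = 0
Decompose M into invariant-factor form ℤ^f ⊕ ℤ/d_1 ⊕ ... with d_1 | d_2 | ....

rank_ℚ(R)=3; free=4−3=1
SNF(R) diag = [3, 6, 18] → torsion [3, 6, 18]

Answer: M ≅ ℤ^1 ⊕ ℤ/3 ⊕ ℤ/6 ⊕ ℤ/18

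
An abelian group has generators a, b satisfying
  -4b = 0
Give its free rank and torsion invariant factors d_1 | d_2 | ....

rank_ℚ(R)=1; free=2−1=1
SNF(R) diag = [4] → torsion [4]

Answer: M ≅ ℤ^1 ⊕ ℤ/4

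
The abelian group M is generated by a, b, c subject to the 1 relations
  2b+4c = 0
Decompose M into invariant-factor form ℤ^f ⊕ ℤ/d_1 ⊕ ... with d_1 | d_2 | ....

rank_ℚ(R)=1; free=3−1=2
SNF(R) diag = [2] → torsion [2]

Answer: M ≅ ℤ^2 ⊕ ℤ/2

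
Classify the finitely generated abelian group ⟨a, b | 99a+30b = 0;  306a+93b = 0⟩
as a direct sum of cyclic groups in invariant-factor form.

rank_ℚ(R)=2; free=2−2=0
SNF(R) diag = [3, 9] → torsion [3, 9]

Answer: M ≅ ℤ/3 ⊕ ℤ/9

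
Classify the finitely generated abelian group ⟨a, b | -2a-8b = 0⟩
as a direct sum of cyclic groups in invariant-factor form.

rank_ℚ(R)=1; free=2−1=1
SNF(R) diag = [2] → torsion [2]

Answer: M ≅ ℤ^1 ⊕ ℤ/2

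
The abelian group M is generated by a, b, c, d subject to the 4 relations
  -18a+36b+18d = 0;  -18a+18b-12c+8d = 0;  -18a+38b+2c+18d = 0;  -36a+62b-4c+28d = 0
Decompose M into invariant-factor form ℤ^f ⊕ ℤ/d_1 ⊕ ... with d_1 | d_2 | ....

rank_ℚ(R)=4; free=4−4=0
SNF(R) diag = [2, 2, 6, 18] → torsion [2, 2, 6, 18]

Answer: M ≅ ℤ/2 ⊕ ℤ/2 ⊕ ℤ/6 ⊕ ℤ/18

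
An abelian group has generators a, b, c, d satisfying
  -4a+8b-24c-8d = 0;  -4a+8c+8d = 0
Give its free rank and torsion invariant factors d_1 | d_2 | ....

rank_ℚ(R)=2; free=4−2=2
SNF(R) diag = [4, 8] → torsion [4, 8]

Answer: M ≅ ℤ^2 ⊕ ℤ/4 ⊕ ℤ/8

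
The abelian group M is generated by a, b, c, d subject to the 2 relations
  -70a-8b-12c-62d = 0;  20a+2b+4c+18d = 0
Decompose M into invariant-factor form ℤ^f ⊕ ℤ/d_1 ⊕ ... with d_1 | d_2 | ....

Answer: M ≅ ℤ^2 ⊕ ℤ/2 ⊕ ℤ/2

Derivation:
rank_ℚ(R)=2; free=4−2=2
SNF(R) diag = [2, 2] → torsion [2, 2]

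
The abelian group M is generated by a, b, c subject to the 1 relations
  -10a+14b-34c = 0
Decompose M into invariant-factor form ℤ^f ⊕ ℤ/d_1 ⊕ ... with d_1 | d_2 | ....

rank_ℚ(R)=1; free=3−1=2
SNF(R) diag = [2] → torsion [2]

Answer: M ≅ ℤ^2 ⊕ ℤ/2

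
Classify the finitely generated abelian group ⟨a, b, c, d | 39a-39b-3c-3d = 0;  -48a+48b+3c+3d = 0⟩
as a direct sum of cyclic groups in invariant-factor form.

Answer: M ≅ ℤ^2 ⊕ ℤ/3 ⊕ ℤ/9

Derivation:
rank_ℚ(R)=2; free=4−2=2
SNF(R) diag = [3, 9] → torsion [3, 9]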